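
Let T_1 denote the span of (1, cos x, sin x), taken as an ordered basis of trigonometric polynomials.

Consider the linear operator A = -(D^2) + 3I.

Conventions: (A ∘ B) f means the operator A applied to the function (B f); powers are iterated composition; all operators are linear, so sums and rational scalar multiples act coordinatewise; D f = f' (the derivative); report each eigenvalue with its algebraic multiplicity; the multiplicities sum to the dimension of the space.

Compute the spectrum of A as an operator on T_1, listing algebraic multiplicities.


image of 1: 3
image of cos x: 4cos x
image of sin x: 4sin x
the matrix is diagonal; its diagonal is (3, 4, 4)
for a triangular matrix the eigenvalues are the diagonal entries, with algebraic multiplicity their repetition count

λ = 3 (multiplicity 1), λ = 4 (multiplicity 2)


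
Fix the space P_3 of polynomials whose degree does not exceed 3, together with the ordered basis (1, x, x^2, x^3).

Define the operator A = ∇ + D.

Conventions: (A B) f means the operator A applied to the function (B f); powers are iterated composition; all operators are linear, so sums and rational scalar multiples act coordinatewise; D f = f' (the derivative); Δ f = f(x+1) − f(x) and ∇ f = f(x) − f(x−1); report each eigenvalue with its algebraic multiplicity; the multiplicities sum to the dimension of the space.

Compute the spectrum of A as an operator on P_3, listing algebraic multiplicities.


λ = 0 (multiplicity 4)

image of 1: 0
image of x: 2
image of x^2: 4x - 1
image of x^3: 6x^2 - 3x + 1
the matrix is upper triangular; its diagonal is (0, 0, 0, 0)
for a triangular matrix the eigenvalues are the diagonal entries, with algebraic multiplicity their repetition count


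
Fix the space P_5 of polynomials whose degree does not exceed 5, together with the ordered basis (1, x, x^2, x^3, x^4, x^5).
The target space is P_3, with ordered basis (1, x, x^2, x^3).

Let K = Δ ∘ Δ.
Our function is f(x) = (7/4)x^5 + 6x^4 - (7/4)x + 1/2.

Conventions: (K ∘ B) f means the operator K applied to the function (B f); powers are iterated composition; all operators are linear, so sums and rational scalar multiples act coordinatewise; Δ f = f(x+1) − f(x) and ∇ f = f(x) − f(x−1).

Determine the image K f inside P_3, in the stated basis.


Δ f = (35/4)x^4 + (83/2)x^3 + (107/2)x^2 + (131/4)x + 6
Δ Δ f = 35x^3 + 177x^2 + (533/2)x + 273/2

the image equals g(x) = 35x^3 + 177x^2 + (533/2)x + 273/2


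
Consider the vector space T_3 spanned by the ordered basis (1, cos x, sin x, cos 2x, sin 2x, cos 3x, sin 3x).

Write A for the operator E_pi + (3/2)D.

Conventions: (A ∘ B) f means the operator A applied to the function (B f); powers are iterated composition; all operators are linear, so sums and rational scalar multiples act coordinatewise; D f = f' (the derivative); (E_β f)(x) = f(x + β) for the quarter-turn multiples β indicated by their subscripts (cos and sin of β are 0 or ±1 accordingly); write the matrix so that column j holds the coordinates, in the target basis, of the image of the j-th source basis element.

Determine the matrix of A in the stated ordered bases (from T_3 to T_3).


image of 1: 1
image of cos x: -cos x - (3/2)sin x
image of sin x: (3/2)cos x - sin x
image of cos 2x: cos 2x - 3sin 2x
image of sin 2x: 3cos 2x + sin 2x
image of cos 3x: -cos 3x - (9/2)sin 3x
image of sin 3x: (9/2)cos 3x - sin 3x
each image's coordinates form column j of the matrix

the matrix is [[1, 0, 0, 0, 0, 0, 0]; [0, -1, 3/2, 0, 0, 0, 0]; [0, -3/2, -1, 0, 0, 0, 0]; [0, 0, 0, 1, 3, 0, 0]; [0, 0, 0, -3, 1, 0, 0]; [0, 0, 0, 0, 0, -1, 9/2]; [0, 0, 0, 0, 0, -9/2, -1]] (rows listed top to bottom)


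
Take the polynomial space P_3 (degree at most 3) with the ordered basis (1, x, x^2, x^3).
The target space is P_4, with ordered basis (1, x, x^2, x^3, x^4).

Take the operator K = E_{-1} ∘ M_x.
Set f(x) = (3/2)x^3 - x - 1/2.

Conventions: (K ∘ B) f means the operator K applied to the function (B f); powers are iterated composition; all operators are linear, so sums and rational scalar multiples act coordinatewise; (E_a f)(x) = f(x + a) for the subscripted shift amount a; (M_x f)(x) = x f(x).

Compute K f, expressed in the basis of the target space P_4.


M_x f = (3/2)x^4 - x^2 - (1/2)x
E_{-1} M_x f = (3/2)x^4 - 6x^3 + 8x^2 - (9/2)x + 1

g(x) = (3/2)x^4 - 6x^3 + 8x^2 - (9/2)x + 1


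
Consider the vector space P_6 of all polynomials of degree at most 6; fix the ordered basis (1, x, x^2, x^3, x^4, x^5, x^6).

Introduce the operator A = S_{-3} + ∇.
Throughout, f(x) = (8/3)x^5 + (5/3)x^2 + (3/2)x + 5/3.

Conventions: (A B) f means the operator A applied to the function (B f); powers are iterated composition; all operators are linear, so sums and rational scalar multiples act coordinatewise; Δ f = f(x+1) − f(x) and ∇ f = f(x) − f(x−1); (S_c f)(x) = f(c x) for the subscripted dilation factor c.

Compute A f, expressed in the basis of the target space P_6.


S_{-3} f = -648x^5 + 15x^2 - (9/2)x + 5/3
∇ f = (40/3)x^4 - (80/3)x^3 + (80/3)x^2 - 10x + 5/2
(S_{-3} + ∇) f = -648x^5 + (40/3)x^4 - (80/3)x^3 + (125/3)x^2 - (29/2)x + 25/6

the image equals g(x) = -648x^5 + (40/3)x^4 - (80/3)x^3 + (125/3)x^2 - (29/2)x + 25/6


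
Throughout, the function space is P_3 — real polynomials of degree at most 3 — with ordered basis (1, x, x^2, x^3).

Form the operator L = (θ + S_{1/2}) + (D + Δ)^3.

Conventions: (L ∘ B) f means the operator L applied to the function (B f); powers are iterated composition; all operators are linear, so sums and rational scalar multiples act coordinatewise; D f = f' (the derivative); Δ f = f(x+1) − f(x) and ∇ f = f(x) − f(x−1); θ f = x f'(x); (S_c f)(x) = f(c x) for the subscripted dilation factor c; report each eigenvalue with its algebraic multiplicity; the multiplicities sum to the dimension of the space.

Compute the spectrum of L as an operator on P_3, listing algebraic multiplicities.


λ = 1 (multiplicity 1), λ = 3/2 (multiplicity 1), λ = 9/4 (multiplicity 1), λ = 25/8 (multiplicity 1)

image of 1: 1
image of x: (3/2)x
image of x^2: (9/4)x^2
image of x^3: (25/8)x^3 + 48
the matrix is upper triangular; its diagonal is (1, 3/2, 9/4, 25/8)
for a triangular matrix the eigenvalues are the diagonal entries, with algebraic multiplicity their repetition count


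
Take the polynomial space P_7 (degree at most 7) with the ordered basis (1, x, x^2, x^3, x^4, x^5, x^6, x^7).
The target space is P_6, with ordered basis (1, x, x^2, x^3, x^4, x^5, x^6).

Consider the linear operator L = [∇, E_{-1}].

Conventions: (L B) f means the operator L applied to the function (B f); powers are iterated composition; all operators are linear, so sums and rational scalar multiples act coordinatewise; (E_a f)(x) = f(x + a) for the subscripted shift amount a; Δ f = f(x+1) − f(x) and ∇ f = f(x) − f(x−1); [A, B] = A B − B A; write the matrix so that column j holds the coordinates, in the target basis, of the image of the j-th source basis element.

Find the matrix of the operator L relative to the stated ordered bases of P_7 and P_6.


image of 1: 0
image of x: 0
image of x^2: 0
image of x^3: 0
image of x^4: 0
image of x^5: 0
image of x^6: 0
image of x^7: 0
each image's coordinates form column j of the matrix

the matrix is [[0, 0, 0, 0, 0, 0, 0, 0]; [0, 0, 0, 0, 0, 0, 0, 0]; [0, 0, 0, 0, 0, 0, 0, 0]; [0, 0, 0, 0, 0, 0, 0, 0]; [0, 0, 0, 0, 0, 0, 0, 0]; [0, 0, 0, 0, 0, 0, 0, 0]; [0, 0, 0, 0, 0, 0, 0, 0]] (rows listed top to bottom)


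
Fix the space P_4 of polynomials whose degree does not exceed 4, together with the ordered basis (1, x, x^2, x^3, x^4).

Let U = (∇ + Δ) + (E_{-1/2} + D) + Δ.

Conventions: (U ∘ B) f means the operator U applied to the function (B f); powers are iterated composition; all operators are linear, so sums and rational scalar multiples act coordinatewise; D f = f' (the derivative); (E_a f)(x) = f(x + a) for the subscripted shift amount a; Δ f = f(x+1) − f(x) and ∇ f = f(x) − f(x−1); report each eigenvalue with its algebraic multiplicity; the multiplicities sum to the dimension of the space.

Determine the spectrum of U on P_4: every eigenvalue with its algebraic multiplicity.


image of 1: 1
image of x: x + 7/2
image of x^2: x^2 + 7x + 5/4
image of x^3: x^3 + (21/2)x^2 + (15/4)x + 23/8
image of x^4: x^4 + 14x^3 + (15/2)x^2 + (23/2)x + 17/16
the matrix is upper triangular; its diagonal is (1, 1, 1, 1, 1)
for a triangular matrix the eigenvalues are the diagonal entries, with algebraic multiplicity their repetition count

λ = 1 (multiplicity 5)


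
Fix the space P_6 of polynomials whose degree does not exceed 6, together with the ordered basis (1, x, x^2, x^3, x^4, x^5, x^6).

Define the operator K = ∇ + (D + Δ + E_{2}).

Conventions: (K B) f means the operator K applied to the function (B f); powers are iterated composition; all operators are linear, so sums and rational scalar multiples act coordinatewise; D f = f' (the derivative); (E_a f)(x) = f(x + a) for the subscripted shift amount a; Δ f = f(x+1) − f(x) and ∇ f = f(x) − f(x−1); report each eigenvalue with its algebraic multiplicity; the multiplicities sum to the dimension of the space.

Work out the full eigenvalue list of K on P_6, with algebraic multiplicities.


λ = 1 (multiplicity 7)

image of 1: 1
image of x: x + 5
image of x^2: x^2 + 10x + 4
image of x^3: x^3 + 15x^2 + 12x + 10
image of x^4: x^4 + 20x^3 + 24x^2 + 40x + 16
image of x^5: x^5 + 25x^4 + 40x^3 + 100x^2 + 80x + 34
image of x^6: x^6 + 30x^5 + 60x^4 + 200x^3 + 240x^2 + 204x + 64
the matrix is upper triangular; its diagonal is (1, 1, 1, 1, 1, 1, 1)
for a triangular matrix the eigenvalues are the diagonal entries, with algebraic multiplicity their repetition count


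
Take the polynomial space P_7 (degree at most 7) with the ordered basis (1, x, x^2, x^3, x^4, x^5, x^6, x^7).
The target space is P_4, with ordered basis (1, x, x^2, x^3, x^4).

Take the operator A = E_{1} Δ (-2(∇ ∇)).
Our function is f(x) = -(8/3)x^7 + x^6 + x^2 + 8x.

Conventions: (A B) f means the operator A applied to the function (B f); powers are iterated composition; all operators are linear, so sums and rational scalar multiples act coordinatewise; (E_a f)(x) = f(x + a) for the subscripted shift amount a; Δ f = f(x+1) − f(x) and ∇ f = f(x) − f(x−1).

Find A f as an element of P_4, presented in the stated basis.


g(x) = 1120x^4 + 2000x^3 + 3000x^2 + 1880x + 552

∇ f = -(56/3)x^6 + 62x^5 - (325/3)x^4 + (340/3)x^3 - 71x^2 + (80/3)x + 10/3
∇ ∇ f = -112x^5 + 590x^4 - (4280/3)x^3 + 1890x^2 - (4012/3)x + 400
(-2(∇ ∇)) f = 224x^5 - 1180x^4 + (8560/3)x^3 - 3780x^2 + (8024/3)x - 800
Δ (-2(∇ ∇)) f = 1120x^4 - 2480x^3 + 3720x^2 - 2600x + 792
E_{1} Δ (-2(∇ ∇)) f = 1120x^4 + 2000x^3 + 3000x^2 + 1880x + 552


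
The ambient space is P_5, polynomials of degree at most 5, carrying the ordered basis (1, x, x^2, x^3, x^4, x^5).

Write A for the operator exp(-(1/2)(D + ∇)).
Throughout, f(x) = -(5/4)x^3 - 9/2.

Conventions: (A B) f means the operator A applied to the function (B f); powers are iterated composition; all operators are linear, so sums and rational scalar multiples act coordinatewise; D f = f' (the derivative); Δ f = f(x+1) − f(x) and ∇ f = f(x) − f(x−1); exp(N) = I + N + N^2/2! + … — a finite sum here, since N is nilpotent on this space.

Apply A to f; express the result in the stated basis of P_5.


the image equals g(x) = -(5/4)x^3 + (15/4)x^2 - (45/8)x - 3/4

order-1 term: (15/4)x^2 - (15/8)x + 5/8
order-2 term: -(15/4)x + 15/8
order-3 term: 5/4
the series for exp(-(1/2)(D + ∇)) f terminates at order 3
exp(-(1/2)(D + ∇)) f = -(5/4)x^3 + (15/4)x^2 - (45/8)x - 3/4


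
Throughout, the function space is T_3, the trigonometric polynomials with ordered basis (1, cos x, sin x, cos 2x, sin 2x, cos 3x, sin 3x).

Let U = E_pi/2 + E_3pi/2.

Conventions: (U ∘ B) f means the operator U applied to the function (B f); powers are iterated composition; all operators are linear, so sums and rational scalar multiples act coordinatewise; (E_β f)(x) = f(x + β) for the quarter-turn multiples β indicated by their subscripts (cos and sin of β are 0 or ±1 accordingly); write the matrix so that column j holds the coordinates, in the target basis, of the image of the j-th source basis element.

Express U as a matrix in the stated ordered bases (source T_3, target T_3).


image of 1: 2
image of cos x: 0
image of sin x: 0
image of cos 2x: -2cos 2x
image of sin 2x: -2sin 2x
image of cos 3x: 0
image of sin 3x: 0
each image's coordinates form column j of the matrix

the matrix is [[2, 0, 0, 0, 0, 0, 0]; [0, 0, 0, 0, 0, 0, 0]; [0, 0, 0, 0, 0, 0, 0]; [0, 0, 0, -2, 0, 0, 0]; [0, 0, 0, 0, -2, 0, 0]; [0, 0, 0, 0, 0, 0, 0]; [0, 0, 0, 0, 0, 0, 0]] (rows listed top to bottom)


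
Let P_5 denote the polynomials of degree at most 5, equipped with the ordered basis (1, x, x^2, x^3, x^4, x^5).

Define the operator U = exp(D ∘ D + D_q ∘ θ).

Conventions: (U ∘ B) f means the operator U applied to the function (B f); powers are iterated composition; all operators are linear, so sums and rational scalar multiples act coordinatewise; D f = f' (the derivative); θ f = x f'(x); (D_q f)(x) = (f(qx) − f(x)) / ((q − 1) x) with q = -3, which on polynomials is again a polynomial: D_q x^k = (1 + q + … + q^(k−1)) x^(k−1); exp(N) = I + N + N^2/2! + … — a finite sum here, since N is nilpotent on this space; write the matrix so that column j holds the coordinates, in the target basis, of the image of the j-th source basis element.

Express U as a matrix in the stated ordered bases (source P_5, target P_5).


the matrix is [[1, 1, 0, 10, -356, -31020]; [0, 1, -4, -36, 856, 58340]; [0, 0, 1, 21, -828, -83360]; [0, 0, 0, 1, -80, -12180]; [0, 0, 0, 0, 1, 305]; [0, 0, 0, 0, 0, 1]] (rows listed top to bottom)

image of 1: 1
image of x: x + 1
image of x^2: x^2 - 4x
image of x^3: x^3 + 21x^2 - 36x + 10
image of x^4: x^4 - 80x^3 - 828x^2 + 856x - 356
image of x^5: x^5 + 305x^4 - 12180x^3 - 83360x^2 + 58340x - 31020
each image's coordinates form column j of the matrix


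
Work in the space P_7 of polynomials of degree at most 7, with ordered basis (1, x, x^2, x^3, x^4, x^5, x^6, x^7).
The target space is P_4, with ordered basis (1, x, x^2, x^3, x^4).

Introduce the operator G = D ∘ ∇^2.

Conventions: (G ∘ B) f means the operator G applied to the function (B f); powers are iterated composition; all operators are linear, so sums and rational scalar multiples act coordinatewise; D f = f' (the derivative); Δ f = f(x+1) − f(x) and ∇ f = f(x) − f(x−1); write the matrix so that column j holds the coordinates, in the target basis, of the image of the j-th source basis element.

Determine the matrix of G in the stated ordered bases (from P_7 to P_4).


the matrix is [[0, 0, 0, 6, -24, 70, -180, 434]; [0, 0, 0, 0, 24, -120, 420, -1260]; [0, 0, 0, 0, 0, 60, -360, 1470]; [0, 0, 0, 0, 0, 0, 120, -840]; [0, 0, 0, 0, 0, 0, 0, 210]] (rows listed top to bottom)

image of 1: 0
image of x: 0
image of x^2: 0
image of x^3: 6
image of x^4: 24x - 24
image of x^5: 60x^2 - 120x + 70
image of x^6: 120x^3 - 360x^2 + 420x - 180
image of x^7: 210x^4 - 840x^3 + 1470x^2 - 1260x + 434
each image's coordinates form column j of the matrix


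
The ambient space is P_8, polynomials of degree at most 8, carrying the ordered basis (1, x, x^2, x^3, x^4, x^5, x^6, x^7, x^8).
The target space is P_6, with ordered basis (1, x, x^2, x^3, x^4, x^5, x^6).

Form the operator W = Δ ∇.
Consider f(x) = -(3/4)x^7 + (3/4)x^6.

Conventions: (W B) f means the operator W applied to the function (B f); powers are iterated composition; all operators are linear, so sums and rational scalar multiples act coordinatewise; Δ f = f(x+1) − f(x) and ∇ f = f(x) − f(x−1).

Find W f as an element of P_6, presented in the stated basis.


g(x) = -(63/2)x^5 + (45/2)x^4 - (105/2)x^3 + (45/2)x^2 - (21/2)x + 3/2

∇ f = -(21/4)x^6 + (81/4)x^5 - (75/2)x^4 + (165/4)x^3 - 27x^2 + (39/4)x - 3/2
Δ ∇ f = -(63/2)x^5 + (45/2)x^4 - (105/2)x^3 + (45/2)x^2 - (21/2)x + 3/2


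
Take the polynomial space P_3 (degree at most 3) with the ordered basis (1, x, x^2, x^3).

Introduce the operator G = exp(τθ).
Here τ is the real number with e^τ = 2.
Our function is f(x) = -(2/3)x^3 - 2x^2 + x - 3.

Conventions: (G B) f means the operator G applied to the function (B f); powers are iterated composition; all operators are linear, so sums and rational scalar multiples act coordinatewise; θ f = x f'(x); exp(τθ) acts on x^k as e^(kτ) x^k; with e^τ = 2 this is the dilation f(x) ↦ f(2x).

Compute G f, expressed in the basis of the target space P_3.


g(x) = -(16/3)x^3 - 8x^2 + 2x - 3

exp(τθ) x^k = e^(kτ) x^k; with e^τ = 2 this sends x^k to 2^k x^k
x ↦ 2 x
x^2 ↦ 4 x^2
x^3 ↦ 8 x^3
applying this coordinatewise to f: exp(τθ) f = -(16/3)x^3 - 8x^2 + 2x - 3


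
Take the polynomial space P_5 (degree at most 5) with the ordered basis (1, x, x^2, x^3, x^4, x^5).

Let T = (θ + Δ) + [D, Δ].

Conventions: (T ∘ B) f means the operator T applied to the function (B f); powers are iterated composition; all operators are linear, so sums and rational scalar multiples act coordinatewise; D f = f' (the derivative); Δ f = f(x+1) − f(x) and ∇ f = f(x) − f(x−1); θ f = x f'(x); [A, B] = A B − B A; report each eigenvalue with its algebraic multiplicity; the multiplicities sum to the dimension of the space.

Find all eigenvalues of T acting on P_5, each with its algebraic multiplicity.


λ = 0 (multiplicity 1), λ = 1 (multiplicity 1), λ = 2 (multiplicity 1), λ = 3 (multiplicity 1), λ = 4 (multiplicity 1), λ = 5 (multiplicity 1)

image of 1: 0
image of x: x + 1
image of x^2: 2x^2 + 2x + 1
image of x^3: 3x^3 + 3x^2 + 3x + 1
image of x^4: 4x^4 + 4x^3 + 6x^2 + 4x + 1
image of x^5: 5x^5 + 5x^4 + 10x^3 + 10x^2 + 5x + 1
the matrix is upper triangular; its diagonal is (0, 1, 2, 3, 4, 5)
for a triangular matrix the eigenvalues are the diagonal entries, with algebraic multiplicity their repetition count


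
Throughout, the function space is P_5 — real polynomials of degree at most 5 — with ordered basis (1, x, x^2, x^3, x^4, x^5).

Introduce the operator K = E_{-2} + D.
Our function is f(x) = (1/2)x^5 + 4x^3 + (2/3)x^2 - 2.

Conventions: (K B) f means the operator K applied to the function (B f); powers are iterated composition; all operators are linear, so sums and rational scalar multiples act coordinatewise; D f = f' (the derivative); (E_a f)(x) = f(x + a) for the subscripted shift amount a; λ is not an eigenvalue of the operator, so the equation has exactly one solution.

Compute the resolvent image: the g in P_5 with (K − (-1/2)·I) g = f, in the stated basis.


the image equals g(x) = (1/3)x^5 + (10/9)x^4 - (88/27)x^3 - (164/27)x^2 + (1936/81)x + 2108/243

write g with unknown coordinates in the stated basis and equate coefficients in (K − (-1/2)·I) g = f
solving from the highest basis element down gives g = (1/3)x^5 + (10/9)x^4 - (88/27)x^3 - (164/27)x^2 + (1936/81)x + 2108/243
check: K g = (1/3)x^5 - (5/9)x^4 + (152/27)x^3 + (100/27)x^2 - (968/81)x - 1540/243
so K g − (-1/2)·g = (1/2)x^5 + 4x^3 + (2/3)x^2 - 2 = f ✓


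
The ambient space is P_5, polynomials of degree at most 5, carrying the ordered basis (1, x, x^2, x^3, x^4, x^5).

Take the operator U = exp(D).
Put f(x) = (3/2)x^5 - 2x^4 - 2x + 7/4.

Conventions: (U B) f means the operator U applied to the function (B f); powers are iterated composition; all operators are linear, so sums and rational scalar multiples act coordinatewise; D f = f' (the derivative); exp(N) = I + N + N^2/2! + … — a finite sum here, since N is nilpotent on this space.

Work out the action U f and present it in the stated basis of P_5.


order-1 term: (15/2)x^4 - 8x^3 - 2
order-2 term: 15x^3 - 12x^2
order-3 term: 15x^2 - 8x
order-4 term: (15/2)x - 2
order-5 term: 3/2
the series for exp(D) f terminates at order 5
exp(D) f = (3/2)x^5 + (11/2)x^4 + 7x^3 + 3x^2 - (5/2)x - 3/4

the image equals g(x) = (3/2)x^5 + (11/2)x^4 + 7x^3 + 3x^2 - (5/2)x - 3/4


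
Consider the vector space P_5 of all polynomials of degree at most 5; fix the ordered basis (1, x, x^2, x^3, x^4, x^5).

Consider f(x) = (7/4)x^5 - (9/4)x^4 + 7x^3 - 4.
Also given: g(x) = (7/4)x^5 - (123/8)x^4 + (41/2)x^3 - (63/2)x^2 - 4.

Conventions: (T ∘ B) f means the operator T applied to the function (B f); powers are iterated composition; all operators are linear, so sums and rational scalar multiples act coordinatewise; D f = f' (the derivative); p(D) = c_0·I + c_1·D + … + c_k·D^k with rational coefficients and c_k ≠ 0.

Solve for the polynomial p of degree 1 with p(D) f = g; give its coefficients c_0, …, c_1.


c_0 = 1, c_1 = -3/2

D^0 f = (7/4)x^5 - (9/4)x^4 + 7x^3 - 4
D^1 f = (35/4)x^4 - 9x^3 + 21x^2
matching coefficients of g against c_0 f + c_1 Df + … from the top degree down determines the c_i
solution: c_0 = 1, c_1 = -3/2


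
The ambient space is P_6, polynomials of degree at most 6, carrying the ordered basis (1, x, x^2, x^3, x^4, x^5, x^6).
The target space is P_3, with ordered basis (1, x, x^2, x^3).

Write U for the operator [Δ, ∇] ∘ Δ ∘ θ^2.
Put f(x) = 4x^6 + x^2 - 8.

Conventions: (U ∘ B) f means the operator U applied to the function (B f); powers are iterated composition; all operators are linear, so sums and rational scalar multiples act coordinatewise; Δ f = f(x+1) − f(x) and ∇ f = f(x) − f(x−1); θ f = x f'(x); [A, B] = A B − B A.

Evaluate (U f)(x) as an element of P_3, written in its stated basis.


θ f = 24x^6 + 2x^2
θ θ f = 144x^6 + 4x^2
Δ θ^2 f = 864x^5 + 2160x^4 + 2880x^3 + 2160x^2 + 872x + 148
∇ Δ θ^2 f = 4320x^4 + 4320x^2 + 296
Δ ∇ Δ θ^2 f = 17280x^3 + 25920x^2 + 25920x + 8640
Δ Δ θ^2 f = 4320x^4 + 17280x^3 + 30240x^2 + 25920x + 8936
∇ Δ Δ θ^2 f = 17280x^3 + 25920x^2 + 25920x + 8640
[Δ, ∇] Δ θ^2 f = 0

the result is g(x) = 0


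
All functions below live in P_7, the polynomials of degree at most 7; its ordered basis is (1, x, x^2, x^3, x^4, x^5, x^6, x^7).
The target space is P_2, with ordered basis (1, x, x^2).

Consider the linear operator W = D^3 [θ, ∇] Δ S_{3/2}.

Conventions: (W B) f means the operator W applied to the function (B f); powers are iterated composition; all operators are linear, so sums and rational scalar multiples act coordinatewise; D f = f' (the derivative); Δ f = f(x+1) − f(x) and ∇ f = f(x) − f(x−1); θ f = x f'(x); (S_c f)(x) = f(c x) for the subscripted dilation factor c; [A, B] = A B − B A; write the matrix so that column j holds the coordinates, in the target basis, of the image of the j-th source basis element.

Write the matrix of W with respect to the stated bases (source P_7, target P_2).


image of 1: 0
image of x: 0
image of x^2: 0
image of x^3: 0
image of x^4: 0
image of x^5: -3645/4
image of x^6: -(32805/4)x + 32805/8
image of x^7: -(688905/16)x^2 + (688905/16)x - 229635/16
each image's coordinates form column j of the matrix

the matrix is [[0, 0, 0, 0, 0, -3645/4, 32805/8, -229635/16]; [0, 0, 0, 0, 0, 0, -32805/4, 688905/16]; [0, 0, 0, 0, 0, 0, 0, -688905/16]] (rows listed top to bottom)


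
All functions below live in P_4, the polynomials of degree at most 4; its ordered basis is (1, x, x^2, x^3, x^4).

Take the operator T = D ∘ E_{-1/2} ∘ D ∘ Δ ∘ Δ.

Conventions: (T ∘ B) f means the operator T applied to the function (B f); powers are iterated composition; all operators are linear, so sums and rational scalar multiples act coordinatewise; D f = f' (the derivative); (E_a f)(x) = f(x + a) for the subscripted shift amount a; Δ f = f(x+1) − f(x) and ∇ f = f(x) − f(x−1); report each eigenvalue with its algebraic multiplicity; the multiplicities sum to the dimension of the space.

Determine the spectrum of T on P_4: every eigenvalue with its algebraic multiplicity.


image of 1: 0
image of x: 0
image of x^2: 0
image of x^3: 0
image of x^4: 24
the matrix is upper triangular; its diagonal is (0, 0, 0, 0, 0)
for a triangular matrix the eigenvalues are the diagonal entries, with algebraic multiplicity their repetition count

λ = 0 (multiplicity 5)


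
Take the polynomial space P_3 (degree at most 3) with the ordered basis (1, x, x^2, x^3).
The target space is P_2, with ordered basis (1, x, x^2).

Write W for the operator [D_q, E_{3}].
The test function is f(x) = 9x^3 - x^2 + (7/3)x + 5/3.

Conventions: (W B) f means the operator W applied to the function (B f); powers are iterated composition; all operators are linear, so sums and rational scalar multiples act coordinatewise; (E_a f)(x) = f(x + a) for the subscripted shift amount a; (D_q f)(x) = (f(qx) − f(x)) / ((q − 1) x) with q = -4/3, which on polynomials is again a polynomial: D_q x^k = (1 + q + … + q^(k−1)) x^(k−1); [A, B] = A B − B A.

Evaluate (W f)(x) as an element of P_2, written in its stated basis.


E_{3} f = 9x^3 + 80x^2 + (718/3)x + 728/3
D_q E_{3} f = 13x^2 - (80/3)x + 718/3
D_q f = 13x^2 + (1/3)x + 7/3
E_{3} D_q f = 13x^2 + (235/3)x + 361/3
[D_q, E_{3}] f = -105x + 119

the result is g(x) = -105x + 119


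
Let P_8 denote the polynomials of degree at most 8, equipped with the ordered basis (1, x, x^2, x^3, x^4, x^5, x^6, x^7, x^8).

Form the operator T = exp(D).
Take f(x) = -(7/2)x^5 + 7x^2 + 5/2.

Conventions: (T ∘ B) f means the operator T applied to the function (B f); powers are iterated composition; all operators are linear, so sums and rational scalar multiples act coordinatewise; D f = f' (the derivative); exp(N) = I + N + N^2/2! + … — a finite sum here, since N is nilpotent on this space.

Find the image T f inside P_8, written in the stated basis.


the image equals g(x) = -(7/2)x^5 - (35/2)x^4 - 35x^3 - 28x^2 - (7/2)x + 6

order-1 term: -(35/2)x^4 + 14x
order-2 term: -35x^3 + 7
order-3 term: -35x^2
order-4 term: -(35/2)x
order-5 term: -7/2
the series for exp(D) f terminates at order 5
exp(D) f = -(7/2)x^5 - (35/2)x^4 - 35x^3 - 28x^2 - (7/2)x + 6


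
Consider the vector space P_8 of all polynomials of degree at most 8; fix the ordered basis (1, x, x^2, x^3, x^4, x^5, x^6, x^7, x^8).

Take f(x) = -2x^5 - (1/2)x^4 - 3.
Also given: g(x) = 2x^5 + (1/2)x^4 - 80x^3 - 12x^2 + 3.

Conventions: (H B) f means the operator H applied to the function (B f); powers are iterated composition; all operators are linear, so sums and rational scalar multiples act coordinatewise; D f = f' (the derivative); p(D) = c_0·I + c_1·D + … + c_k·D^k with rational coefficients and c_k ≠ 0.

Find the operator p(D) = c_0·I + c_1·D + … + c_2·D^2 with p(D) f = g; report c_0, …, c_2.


p(D) = -I + 2·D^2, i.e. c_0 = -1, c_1 = 0, c_2 = 2

D^0 f = -2x^5 - (1/2)x^4 - 3
D^1 f = -10x^4 - 2x^3
D^2 f = -40x^3 - 6x^2
matching coefficients of g against c_0 f + c_1 Df + … from the top degree down determines the c_i
solution: c_0 = -1, c_1 = 0, c_2 = 2


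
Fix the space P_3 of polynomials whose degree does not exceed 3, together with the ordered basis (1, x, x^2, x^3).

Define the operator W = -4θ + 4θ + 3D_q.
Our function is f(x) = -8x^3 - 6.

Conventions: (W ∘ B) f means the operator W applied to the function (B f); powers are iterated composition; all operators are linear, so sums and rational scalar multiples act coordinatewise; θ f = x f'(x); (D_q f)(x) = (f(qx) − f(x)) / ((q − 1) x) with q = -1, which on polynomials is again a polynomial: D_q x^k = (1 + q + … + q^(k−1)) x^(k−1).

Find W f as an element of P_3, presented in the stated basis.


θ f = -24x^3
(-4θ) f = 96x^3
θ f = -24x^3
(4θ) f = -96x^3
D_q f = -8x^2
(3D_q) f = -24x^2
(-4θ + 4θ + 3D_q) f = -24x^2

g(x) = -24x^2


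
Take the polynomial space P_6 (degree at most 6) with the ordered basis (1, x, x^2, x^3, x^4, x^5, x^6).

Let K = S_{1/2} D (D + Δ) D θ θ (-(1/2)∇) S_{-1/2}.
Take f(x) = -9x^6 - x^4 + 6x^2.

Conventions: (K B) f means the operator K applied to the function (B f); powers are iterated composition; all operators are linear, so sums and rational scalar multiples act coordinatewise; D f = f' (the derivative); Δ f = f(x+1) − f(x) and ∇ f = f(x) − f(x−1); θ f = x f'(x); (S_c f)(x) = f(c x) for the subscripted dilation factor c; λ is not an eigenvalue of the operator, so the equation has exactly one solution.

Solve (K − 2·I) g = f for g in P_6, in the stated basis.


the image equals g(x) = (9/2)x^6 + (1/2)x^4 - (10509/128)x^2 + (2835/128)x - 2781/64

write g with unknown coordinates in the stated basis and equate coefficients in (K − 2·I) g = f
solving from the highest basis element down gives g = (9/2)x^6 + (1/2)x^4 - (10509/128)x^2 + (2835/128)x - 2781/64
check: K g = -(10125/64)x^2 + (2835/64)x - 2781/32
so K g − 2·g = -9x^6 - x^4 + 6x^2 = f ✓


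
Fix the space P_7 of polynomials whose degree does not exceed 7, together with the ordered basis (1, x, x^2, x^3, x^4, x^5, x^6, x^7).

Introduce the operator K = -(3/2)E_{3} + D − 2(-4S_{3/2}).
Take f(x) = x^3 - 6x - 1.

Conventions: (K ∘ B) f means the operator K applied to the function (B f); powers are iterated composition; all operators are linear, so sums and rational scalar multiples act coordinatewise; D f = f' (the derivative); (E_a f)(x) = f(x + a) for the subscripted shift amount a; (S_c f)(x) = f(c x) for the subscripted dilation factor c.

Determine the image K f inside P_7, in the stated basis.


the result is g(x) = (51/2)x^3 - (21/2)x^2 - (207/2)x - 26

E_{3} f = x^3 + 9x^2 + 21x + 8
(-(3/2)E_{3}) f = -(3/2)x^3 - (27/2)x^2 - (63/2)x - 12
D f = 3x^2 - 6
S_{3/2} f = (27/8)x^3 - 9x - 1
(-4S_{3/2}) f = -(27/2)x^3 + 36x + 4
(-2(-4S_{3/2})) f = 27x^3 - 72x - 8
(-(3/2)E_{3} + D − 2(-4S_{3/2})) f = (51/2)x^3 - (21/2)x^2 - (207/2)x - 26


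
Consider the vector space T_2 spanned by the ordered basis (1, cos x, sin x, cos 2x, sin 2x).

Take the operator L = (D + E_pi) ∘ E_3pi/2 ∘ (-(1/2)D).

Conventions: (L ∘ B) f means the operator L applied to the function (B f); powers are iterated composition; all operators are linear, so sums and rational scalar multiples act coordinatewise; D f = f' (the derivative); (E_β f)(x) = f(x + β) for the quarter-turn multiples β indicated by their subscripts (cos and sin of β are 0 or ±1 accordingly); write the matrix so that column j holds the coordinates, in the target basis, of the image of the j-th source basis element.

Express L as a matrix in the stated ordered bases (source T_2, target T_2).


image of 1: 0
image of cos x: (1/2)cos x + (1/2)sin x
image of sin x: -(1/2)cos x + (1/2)sin x
image of cos 2x: -2cos 2x - sin 2x
image of sin 2x: cos 2x - 2sin 2x
each image's coordinates form column j of the matrix

the matrix is [[0, 0, 0, 0, 0]; [0, 1/2, -1/2, 0, 0]; [0, 1/2, 1/2, 0, 0]; [0, 0, 0, -2, 1]; [0, 0, 0, -1, -2]] (rows listed top to bottom)


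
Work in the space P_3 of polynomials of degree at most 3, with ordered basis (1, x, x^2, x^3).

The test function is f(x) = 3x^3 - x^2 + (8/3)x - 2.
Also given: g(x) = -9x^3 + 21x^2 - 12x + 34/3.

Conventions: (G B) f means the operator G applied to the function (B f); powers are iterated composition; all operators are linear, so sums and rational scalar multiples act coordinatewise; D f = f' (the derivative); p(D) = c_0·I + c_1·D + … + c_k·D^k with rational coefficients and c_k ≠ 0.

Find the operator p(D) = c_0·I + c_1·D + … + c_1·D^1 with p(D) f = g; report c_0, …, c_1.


D^0 f = 3x^3 - x^2 + (8/3)x - 2
D^1 f = 9x^2 - 2x + 8/3
matching coefficients of g against c_0 f + c_1 Df + … from the top degree down determines the c_i
solution: c_0 = -3, c_1 = 2

p(D) = -3·I + 2·D, i.e. c_0 = -3, c_1 = 2


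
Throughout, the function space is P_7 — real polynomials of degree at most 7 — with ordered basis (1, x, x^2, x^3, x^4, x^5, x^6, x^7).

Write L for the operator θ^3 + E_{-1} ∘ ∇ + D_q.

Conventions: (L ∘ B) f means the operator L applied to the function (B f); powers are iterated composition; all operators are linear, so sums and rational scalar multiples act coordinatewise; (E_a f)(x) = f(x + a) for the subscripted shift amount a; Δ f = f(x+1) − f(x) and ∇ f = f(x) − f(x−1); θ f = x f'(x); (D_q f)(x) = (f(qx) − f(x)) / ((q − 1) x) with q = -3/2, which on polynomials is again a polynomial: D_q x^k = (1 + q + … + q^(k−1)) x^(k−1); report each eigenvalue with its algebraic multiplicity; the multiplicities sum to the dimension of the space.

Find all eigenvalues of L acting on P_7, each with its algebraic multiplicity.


λ = 0 (multiplicity 1), λ = 1 (multiplicity 1), λ = 8 (multiplicity 1), λ = 27 (multiplicity 1), λ = 64 (multiplicity 1), λ = 125 (multiplicity 1), λ = 216 (multiplicity 1), λ = 343 (multiplicity 1)

image of 1: 0
image of x: x + 2
image of x^2: 8x^2 + (3/2)x - 3
image of x^3: 27x^3 + (19/4)x^2 - 9x + 7
image of x^4: 64x^4 + (19/8)x^3 - 18x^2 + 28x - 15
image of x^5: 125x^5 + (135/16)x^4 - 30x^3 + 70x^2 - 75x + 31
image of x^6: 216x^6 + (59/32)x^5 - 45x^4 + 140x^3 - 225x^2 + 186x - 63
image of x^7: 343x^7 + (911/64)x^6 - 63x^5 + 245x^4 - 525x^3 + 651x^2 - 441x + 127
the matrix is upper triangular; its diagonal is (0, 1, 8, 27, 64, 125, 216, 343)
for a triangular matrix the eigenvalues are the diagonal entries, with algebraic multiplicity their repetition count


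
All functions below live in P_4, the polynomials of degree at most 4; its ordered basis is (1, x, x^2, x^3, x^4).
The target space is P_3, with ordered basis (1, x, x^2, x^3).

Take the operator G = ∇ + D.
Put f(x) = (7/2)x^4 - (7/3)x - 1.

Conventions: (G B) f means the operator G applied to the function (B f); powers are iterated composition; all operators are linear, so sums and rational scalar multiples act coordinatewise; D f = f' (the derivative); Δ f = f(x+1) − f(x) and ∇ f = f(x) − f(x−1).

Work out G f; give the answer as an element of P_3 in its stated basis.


∇ f = 14x^3 - 21x^2 + 14x - 35/6
D f = 14x^3 - 7/3
(∇ + D) f = 28x^3 - 21x^2 + 14x - 49/6

the image equals g(x) = 28x^3 - 21x^2 + 14x - 49/6


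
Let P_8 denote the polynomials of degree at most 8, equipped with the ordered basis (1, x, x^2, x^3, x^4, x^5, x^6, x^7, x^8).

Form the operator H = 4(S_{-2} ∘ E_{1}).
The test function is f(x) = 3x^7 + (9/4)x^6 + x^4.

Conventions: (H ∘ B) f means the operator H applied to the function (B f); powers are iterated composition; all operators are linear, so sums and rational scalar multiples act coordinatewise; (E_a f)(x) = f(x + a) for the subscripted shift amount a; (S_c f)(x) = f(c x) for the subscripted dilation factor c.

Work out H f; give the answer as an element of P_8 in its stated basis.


E_{1} f = 3x^7 + (93/4)x^6 + (153/2)x^5 + (559/4)x^4 + 154x^3 + (411/4)x^2 + (77/2)x + 25/4
S_{-2} E_{1} f = -384x^7 + 1488x^6 - 2448x^5 + 2236x^4 - 1232x^3 + 411x^2 - 77x + 25/4
(4(S_{-2} ∘ E_{1})) f = -1536x^7 + 5952x^6 - 9792x^5 + 8944x^4 - 4928x^3 + 1644x^2 - 308x + 25

g(x) = -1536x^7 + 5952x^6 - 9792x^5 + 8944x^4 - 4928x^3 + 1644x^2 - 308x + 25


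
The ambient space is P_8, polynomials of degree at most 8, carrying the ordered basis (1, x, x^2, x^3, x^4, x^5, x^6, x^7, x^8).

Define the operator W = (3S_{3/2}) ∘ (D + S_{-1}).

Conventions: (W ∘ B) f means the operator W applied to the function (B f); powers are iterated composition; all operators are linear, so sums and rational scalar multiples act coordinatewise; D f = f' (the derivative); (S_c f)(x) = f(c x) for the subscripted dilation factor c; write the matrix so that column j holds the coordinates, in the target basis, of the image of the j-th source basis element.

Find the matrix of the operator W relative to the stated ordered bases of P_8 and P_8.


the matrix is [[3, 3, 0, 0, 0, 0, 0, 0, 0]; [0, -9/2, 9, 0, 0, 0, 0, 0, 0]; [0, 0, 27/4, 81/4, 0, 0, 0, 0, 0]; [0, 0, 0, -81/8, 81/2, 0, 0, 0, 0]; [0, 0, 0, 0, 243/16, 1215/16, 0, 0, 0]; [0, 0, 0, 0, 0, -729/32, 2187/16, 0, 0]; [0, 0, 0, 0, 0, 0, 2187/64, 15309/64, 0]; [0, 0, 0, 0, 0, 0, 0, -6561/128, 6561/16]; [0, 0, 0, 0, 0, 0, 0, 0, 19683/256]] (rows listed top to bottom)

image of 1: 3
image of x: -(9/2)x + 3
image of x^2: (27/4)x^2 + 9x
image of x^3: -(81/8)x^3 + (81/4)x^2
image of x^4: (243/16)x^4 + (81/2)x^3
image of x^5: -(729/32)x^5 + (1215/16)x^4
image of x^6: (2187/64)x^6 + (2187/16)x^5
image of x^7: -(6561/128)x^7 + (15309/64)x^6
image of x^8: (19683/256)x^8 + (6561/16)x^7
each image's coordinates form column j of the matrix


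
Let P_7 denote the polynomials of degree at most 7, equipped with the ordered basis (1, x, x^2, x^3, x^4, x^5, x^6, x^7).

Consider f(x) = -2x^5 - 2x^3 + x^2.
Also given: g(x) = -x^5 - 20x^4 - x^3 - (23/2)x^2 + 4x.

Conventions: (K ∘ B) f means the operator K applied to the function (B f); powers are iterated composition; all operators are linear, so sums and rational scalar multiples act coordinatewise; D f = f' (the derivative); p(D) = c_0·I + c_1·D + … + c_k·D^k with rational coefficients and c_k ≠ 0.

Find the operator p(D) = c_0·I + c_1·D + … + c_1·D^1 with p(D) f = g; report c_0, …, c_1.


c_0 = 1/2, c_1 = 2

D^0 f = -2x^5 - 2x^3 + x^2
D^1 f = -10x^4 - 6x^2 + 2x
matching coefficients of g against c_0 f + c_1 Df + … from the top degree down determines the c_i
solution: c_0 = 1/2, c_1 = 2


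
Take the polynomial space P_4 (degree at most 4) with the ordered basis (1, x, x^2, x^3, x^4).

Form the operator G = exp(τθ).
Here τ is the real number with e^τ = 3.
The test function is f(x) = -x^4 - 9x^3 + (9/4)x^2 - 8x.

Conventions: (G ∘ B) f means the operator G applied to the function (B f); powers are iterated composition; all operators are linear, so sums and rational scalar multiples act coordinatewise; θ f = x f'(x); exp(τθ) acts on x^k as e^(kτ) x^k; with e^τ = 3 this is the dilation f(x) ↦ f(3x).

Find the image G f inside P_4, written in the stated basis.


exp(τθ) x^k = e^(kτ) x^k; with e^τ = 3 this sends x^k to 3^k x^k
x ↦ 3 x
x^2 ↦ 9 x^2
x^3 ↦ 27 x^3
x^4 ↦ 81 x^4
applying this coordinatewise to f: exp(τθ) f = -81x^4 - 243x^3 + (81/4)x^2 - 24x

g(x) = -81x^4 - 243x^3 + (81/4)x^2 - 24x


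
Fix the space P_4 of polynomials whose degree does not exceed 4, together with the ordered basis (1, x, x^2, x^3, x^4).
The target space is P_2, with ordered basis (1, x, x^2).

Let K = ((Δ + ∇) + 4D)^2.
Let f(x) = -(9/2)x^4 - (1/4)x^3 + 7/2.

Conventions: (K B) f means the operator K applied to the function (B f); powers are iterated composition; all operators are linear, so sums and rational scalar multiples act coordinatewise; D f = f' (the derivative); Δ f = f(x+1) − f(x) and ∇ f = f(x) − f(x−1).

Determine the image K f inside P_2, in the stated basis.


g(x) = -1944x^2 - 54x - 432

Δ f = -18x^3 - (111/4)x^2 - (75/4)x - 19/4
∇ f = -18x^3 + (105/4)x^2 - (69/4)x + 17/4
(Δ + ∇) f = -36x^3 - (3/2)x^2 - 36x - 1/2
D f = -18x^3 - (3/4)x^2
(4D) f = -72x^3 - 3x^2
((Δ + ∇) + 4D) f = -108x^3 - (9/2)x^2 - 36x - 1/2
Δ ((Δ + ∇) + 4D) f = -324x^2 - 333x - 297/2
∇ ((Δ + ∇) + 4D) f = -324x^2 + 315x - 279/2
(Δ + ∇) ((Δ + ∇) + 4D) f = -648x^2 - 18x - 288
D ((Δ + ∇) + 4D) f = -324x^2 - 9x - 36
(4D) ((Δ + ∇) + 4D) f = -1296x^2 - 36x - 144
((Δ + ∇) + 4D) ((Δ + ∇) + 4D) f = -1944x^2 - 54x - 432


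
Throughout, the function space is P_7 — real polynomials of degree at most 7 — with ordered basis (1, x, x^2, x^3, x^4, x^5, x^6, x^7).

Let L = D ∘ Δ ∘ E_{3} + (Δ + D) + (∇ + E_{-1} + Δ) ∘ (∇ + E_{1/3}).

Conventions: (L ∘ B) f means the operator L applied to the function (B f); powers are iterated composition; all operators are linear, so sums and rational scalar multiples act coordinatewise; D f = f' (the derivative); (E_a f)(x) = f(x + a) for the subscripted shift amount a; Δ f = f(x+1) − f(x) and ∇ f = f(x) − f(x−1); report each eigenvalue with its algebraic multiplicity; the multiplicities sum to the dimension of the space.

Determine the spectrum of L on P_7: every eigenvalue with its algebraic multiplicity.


λ = 1 (multiplicity 8)

image of 1: 1
image of x: x + 13/3
image of x^2: x^2 + (26/3)x + 52/9
image of x^3: x^3 + 13x^2 + (52/3)x + 685/27
image of x^4: x^4 + (52/3)x^3 + (104/3)x^2 + (2740/27)x + 12406/81
image of x^5: x^5 + (65/3)x^4 + (520/9)x^3 + (6850/27)x^2 + (62030/81)x + 214135/243
image of x^6: x^6 + 26x^5 + (260/3)x^4 + (13700/27)x^3 + (62030/27)x^2 + (428270/81)x + 3421648/729
image of x^7: x^7 + (91/3)x^6 + (364/3)x^5 + (23975/27)x^4 + (434210/81)x^3 + (1498945/81)x^2 + (23951536/729)x + 51566161/2187
the matrix is upper triangular; its diagonal is (1, 1, 1, 1, 1, 1, 1, 1)
for a triangular matrix the eigenvalues are the diagonal entries, with algebraic multiplicity their repetition count
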